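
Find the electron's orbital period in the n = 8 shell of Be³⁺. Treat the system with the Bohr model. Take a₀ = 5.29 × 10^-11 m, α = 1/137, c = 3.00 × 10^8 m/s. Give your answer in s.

4.86 × 10^-15 s

r = n²a₀/Z = 8²·5.29 × 10^-11/4 = 8.46 × 10^-10 m
v = Zαc/n = 4·0.00730·3.00 × 10^8/8 = 1.09 × 10^6 m/s
T = 2πr/v = 4.86 × 10^-15 s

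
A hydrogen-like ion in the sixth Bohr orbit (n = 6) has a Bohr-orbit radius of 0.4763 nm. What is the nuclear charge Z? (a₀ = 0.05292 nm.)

4

r_n = n²a₀/Z ⇒ Z = n²a₀/r = 6² × 0.05292 / 0.4763 ≈ 4.00
Z = 4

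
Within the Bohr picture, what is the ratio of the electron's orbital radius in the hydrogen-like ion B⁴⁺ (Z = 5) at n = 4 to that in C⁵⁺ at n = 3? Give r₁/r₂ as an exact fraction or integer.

32/15

r ∝ Z^-1 · n^2
r₁/r₂ = (5/6)^-1 · (4/3)^2 = 32/15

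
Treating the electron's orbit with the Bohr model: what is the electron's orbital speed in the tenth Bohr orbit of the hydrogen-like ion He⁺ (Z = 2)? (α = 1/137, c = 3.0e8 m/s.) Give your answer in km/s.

440 km/s

v_n = Zαc/n = 2 × 0.0073 × 3.0e8 / 10
    = 440 km/s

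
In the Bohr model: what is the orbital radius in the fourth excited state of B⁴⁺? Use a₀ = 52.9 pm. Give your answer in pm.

r_n = n²a₀/Z = 5² × 52.9 / 5
    = 25 × 52.9 / 5 = 264 pm

264 pm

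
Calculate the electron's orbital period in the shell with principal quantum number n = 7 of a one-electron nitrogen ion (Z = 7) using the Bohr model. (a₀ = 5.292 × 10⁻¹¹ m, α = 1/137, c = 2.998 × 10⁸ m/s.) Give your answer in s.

r = n²a₀/Z = 7²·5.292 × 10⁻¹¹/7 = 3.704 × 10⁻¹⁰ m
v = Zαc/n = 7·0.007299·2.998 × 10⁸/7 = 2.188 × 10⁶ m/s
T = 2πr/v = 1.064 × 10⁻¹⁵ s

1.064 × 10⁻¹⁵ s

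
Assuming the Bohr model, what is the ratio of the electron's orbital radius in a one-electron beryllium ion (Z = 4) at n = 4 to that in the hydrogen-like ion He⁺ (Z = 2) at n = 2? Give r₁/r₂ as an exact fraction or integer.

2

r ∝ Z^-1 · n^2
r₁/r₂ = (4/2)^-1 · (4/2)^2 = 2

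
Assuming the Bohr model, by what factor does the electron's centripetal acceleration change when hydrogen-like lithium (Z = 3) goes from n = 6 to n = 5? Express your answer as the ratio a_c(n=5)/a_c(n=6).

a_c ∝ Z^3 · n^-4; with Z fixed, a_c ∝ n^-4.
a_c(n=5)/a_c(n=6) = (5/6)^-4 = 1296/625

1296/625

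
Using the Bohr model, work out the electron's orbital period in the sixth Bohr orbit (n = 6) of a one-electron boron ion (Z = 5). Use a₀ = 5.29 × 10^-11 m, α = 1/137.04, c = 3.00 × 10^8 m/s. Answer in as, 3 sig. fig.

r = n²a₀/Z = 6²·5.29 × 10^-11/5 = 3.81 × 10^-10 m
v = Zαc/n = 5·0.00730·3.00 × 10^8/6 = 1.82 × 10^6 m/s
T = 2πr/v = 1.31 × 10^-15 s = 1310 as

1310 as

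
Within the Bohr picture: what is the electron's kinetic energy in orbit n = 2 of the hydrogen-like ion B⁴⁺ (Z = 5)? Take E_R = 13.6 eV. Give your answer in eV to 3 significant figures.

85.0 eV

For a Coulomb orbit the virial theorem gives K = −E_n.
E_n = −E_R·Z²/n², so K = E_R·Z²/n² = 13.6 × 5²/2² = 85.0 eV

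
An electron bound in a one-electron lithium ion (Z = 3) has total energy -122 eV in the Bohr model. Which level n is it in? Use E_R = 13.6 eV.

E_n = −E_R Z²/n² ⇒ n² = E_R Z²/(−E_n) = 13.6 × 3² / 122 ≈ 1.00
n = 1

1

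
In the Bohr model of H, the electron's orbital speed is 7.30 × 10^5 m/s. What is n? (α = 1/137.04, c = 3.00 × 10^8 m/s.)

v_n = Zαc/n ⇒ n = Zαc/v = 1 × 0.00730 × 3.00 × 10^8 / 7.30 × 10^5 ≈ 3.00
n = 3

3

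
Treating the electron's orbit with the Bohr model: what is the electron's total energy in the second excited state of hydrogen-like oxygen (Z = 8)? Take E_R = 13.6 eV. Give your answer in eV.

-96.7 eV

E_n = −E_R·Z²/n² = −13.6 × 8²/3² = -96.7 eV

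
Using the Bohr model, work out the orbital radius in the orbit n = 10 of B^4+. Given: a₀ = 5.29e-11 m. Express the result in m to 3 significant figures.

1.06e-9 m

r_n = n²a₀/Z = 10² × 5.29e-11 / 5
    = 100 × 5.29e-11 / 5 = 1.06e-9 m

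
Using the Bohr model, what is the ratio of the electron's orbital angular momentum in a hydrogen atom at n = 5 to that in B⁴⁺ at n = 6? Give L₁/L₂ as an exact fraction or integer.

L = nℏ is independent of Z.
L₁/L₂ = n₁/n₂ = 5/6 = 5/6

5/6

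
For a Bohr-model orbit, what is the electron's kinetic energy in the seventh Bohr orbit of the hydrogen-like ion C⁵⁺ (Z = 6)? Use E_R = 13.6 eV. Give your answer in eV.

9.99 eV

For a Coulomb orbit the virial theorem gives K = −E_n.
E_n = −E_R·Z²/n², so K = E_R·Z²/n² = 13.6 × 6²/7² = 9.99 eV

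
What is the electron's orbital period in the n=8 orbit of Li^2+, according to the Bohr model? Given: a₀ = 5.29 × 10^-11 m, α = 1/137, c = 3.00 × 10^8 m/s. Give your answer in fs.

8.63 fs

r = n²a₀/Z = 8²·5.29 × 10^-11/3 = 1.13 × 10^-9 m
v = Zαc/n = 3·0.00730·3.00 × 10^8/8 = 8.21 × 10^5 m/s
T = 2πr/v = 8.63 × 10^-15 s = 8.63 fs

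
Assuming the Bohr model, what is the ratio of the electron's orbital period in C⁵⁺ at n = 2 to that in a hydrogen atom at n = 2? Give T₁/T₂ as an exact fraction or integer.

1/36

T ∝ Z^-2 · n^3
T₁/T₂ = (6/1)^-2 · (2/2)^3 = 1/36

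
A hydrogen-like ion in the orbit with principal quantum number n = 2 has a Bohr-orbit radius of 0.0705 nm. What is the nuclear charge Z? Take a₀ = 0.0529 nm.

3

r_n = n²a₀/Z ⇒ Z = n²a₀/r = 2² × 0.0529 / 0.0705 ≈ 3.00
Z = 3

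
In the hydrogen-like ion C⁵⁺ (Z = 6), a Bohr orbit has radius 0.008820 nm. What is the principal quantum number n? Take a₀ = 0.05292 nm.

1

r_n = n²a₀/Z ⇒ n² = rZ/a₀ = 0.008820 × 6 / 0.05292 ≈ 1.00
n = 1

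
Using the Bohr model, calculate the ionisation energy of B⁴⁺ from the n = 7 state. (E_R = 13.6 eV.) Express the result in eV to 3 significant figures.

E_n = −E_R·Z²/n² = −13.6 × 5²/7² eV = -6.94 eV
Ionisation energy = −E_n = 6.94 eV

6.94 eV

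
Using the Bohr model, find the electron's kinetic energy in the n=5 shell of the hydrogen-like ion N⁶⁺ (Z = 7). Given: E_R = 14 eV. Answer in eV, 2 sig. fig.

For a Coulomb orbit the virial theorem gives K = −E_n.
E_n = −E_R·Z²/n², so K = E_R·Z²/n² = 14 × 7²/5² = 27 eV

27 eV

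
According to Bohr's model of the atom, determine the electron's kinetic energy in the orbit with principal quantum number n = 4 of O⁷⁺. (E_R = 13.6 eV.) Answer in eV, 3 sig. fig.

For a Coulomb orbit the virial theorem gives K = −E_n.
E_n = −E_R·Z²/n², so K = E_R·Z²/n² = 13.6 × 8²/4² = 54.4 eV

54.4 eV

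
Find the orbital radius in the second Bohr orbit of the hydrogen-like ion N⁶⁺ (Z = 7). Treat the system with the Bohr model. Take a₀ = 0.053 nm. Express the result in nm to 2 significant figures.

r_n = n²a₀/Z = 2² × 0.053 / 7
    = 4 × 0.053 / 7 = 0.030 nm

0.030 nm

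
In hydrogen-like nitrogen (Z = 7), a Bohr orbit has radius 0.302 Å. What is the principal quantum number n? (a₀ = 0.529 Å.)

2

r_n = n²a₀/Z ⇒ n² = rZ/a₀ = 0.302 × 7 / 0.529 ≈ 4.00
n = 2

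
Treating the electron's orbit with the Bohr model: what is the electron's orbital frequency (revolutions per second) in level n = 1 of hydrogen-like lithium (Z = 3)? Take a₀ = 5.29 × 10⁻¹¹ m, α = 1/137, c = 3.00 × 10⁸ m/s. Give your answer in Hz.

r = n²a₀/Z = 1.76 × 10⁻¹¹ m, v = Zαc/n = 6.57 × 10⁶ m/s
f = v/(2πr) = 5.93 × 10¹⁶ Hz

5.93 × 10¹⁶ Hz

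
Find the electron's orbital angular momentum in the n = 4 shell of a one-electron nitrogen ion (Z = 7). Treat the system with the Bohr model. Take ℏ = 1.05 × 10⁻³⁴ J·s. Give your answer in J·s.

L_n = nℏ = 4 × 1.05 × 10⁻³⁴ = 4.20 × 10⁻³⁴ J·s

4.20 × 10⁻³⁴ J·s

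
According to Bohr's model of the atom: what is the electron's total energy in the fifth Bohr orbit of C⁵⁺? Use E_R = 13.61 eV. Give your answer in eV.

E_n = −E_R·Z²/n² = −13.61 × 6²/5² = -19.60 eV

-19.60 eV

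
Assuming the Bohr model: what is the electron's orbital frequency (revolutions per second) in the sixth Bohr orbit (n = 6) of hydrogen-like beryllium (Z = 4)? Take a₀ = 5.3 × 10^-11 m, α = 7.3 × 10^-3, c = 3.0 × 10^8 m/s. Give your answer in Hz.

4.9 × 10^14 Hz

r = n²a₀/Z = 4.8 × 10^-10 m, v = Zαc/n = 1.5 × 10^6 m/s
f = v/(2πr) = 4.9 × 10^14 Hz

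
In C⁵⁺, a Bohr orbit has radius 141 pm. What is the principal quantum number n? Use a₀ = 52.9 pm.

r_n = n²a₀/Z ⇒ n² = rZ/a₀ = 141 × 6 / 52.9 ≈ 15.99
n = 4

4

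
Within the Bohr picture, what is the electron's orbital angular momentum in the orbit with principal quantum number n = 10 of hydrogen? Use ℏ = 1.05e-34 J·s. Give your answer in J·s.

1.05e-33 J·s

L_n = nℏ = 10 × 1.05e-34 = 1.05e-33 J·s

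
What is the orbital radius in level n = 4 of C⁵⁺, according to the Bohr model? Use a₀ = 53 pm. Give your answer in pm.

140 pm

r_n = n²a₀/Z = 4² × 53 / 6
    = 16 × 53 / 6 = 140 pm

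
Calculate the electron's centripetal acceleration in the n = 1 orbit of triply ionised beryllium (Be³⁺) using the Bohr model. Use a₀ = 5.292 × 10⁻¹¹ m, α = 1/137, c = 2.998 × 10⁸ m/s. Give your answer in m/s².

5.791 × 10²⁴ m/s²

r = n²a₀/Z = 1.323 × 10⁻¹¹ m, v = Zαc/n = 8.753 × 10⁶ m/s
a = v²/r = (8.753 × 10⁶)² / 1.323 × 10⁻¹¹ = 5.791 × 10²⁴ m/s²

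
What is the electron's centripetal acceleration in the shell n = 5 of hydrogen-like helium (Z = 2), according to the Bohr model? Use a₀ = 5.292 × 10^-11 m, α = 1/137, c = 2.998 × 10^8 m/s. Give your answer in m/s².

r = n²a₀/Z = 6.615 × 10^-10 m, v = Zαc/n = 8.753 × 10^5 m/s
a = v²/r = (8.753 × 10^5)² / 6.615 × 10^-10 = 1.158 × 10^21 m/s²

1.158 × 10^21 m/s²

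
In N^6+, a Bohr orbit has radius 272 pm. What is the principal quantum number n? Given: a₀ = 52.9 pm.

6

r_n = n²a₀/Z ⇒ n² = rZ/a₀ = 272 × 7 / 52.9 ≈ 35.99
n = 6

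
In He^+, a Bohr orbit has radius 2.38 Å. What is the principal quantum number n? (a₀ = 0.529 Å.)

3

r_n = n²a₀/Z ⇒ n² = rZ/a₀ = 2.38 × 2 / 0.529 ≈ 9.00
n = 3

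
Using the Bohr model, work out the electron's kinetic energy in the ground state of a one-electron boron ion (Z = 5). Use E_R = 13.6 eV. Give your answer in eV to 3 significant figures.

For a Coulomb orbit the virial theorem gives K = −E_n.
E_n = −E_R·Z²/n², so K = E_R·Z²/n² = 13.6 × 5²/1² = 340 eV

340 eV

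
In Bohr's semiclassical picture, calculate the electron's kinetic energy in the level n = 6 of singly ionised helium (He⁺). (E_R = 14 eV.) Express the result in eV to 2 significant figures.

1.6 eV

For a Coulomb orbit the virial theorem gives K = −E_n.
E_n = −E_R·Z²/n², so K = E_R·Z²/n² = 14 × 2²/6² = 1.6 eV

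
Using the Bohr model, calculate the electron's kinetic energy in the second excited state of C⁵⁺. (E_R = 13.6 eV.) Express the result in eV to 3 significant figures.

54.4 eV

For a Coulomb orbit the virial theorem gives K = −E_n.
E_n = −E_R·Z²/n², so K = E_R·Z²/n² = 13.6 × 6²/3² = 54.4 eV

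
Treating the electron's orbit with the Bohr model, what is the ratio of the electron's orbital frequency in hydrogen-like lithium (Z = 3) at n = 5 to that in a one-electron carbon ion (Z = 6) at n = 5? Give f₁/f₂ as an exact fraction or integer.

1/4

f ∝ Z^2 · n^-3
f₁/f₂ = (3/6)^2 · (5/5)^-3 = 1/4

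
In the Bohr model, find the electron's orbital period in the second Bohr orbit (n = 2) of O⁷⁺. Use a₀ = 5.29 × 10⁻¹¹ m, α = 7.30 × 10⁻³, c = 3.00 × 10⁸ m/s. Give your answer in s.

r = n²a₀/Z = 2²·5.29 × 10⁻¹¹/8 = 2.65 × 10⁻¹¹ m
v = Zαc/n = 8·0.00730·3.00 × 10⁸/2 = 8.76 × 10⁶ m/s
T = 2πr/v = 1.90 × 10⁻¹⁷ s

1.90 × 10⁻¹⁷ s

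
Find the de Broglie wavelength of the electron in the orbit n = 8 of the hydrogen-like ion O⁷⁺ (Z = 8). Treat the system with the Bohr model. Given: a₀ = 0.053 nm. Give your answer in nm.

The Bohr quantisation condition is nλ = 2πr_n.
r_n = n²a₀/Z = 0.42 nm
λ = 2πr_n/n = 2π·0.42/8 = 0.33 nm

0.33 nm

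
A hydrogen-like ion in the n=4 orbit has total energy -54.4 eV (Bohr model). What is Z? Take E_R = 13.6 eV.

E_n = −E_R Z²/n² ⇒ Z² = −E_n n²/E_R = 54.4 × 4² / 13.6 ≈ 64.00
Z = 8

8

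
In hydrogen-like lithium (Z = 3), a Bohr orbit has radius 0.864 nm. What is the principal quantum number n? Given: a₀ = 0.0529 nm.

7

r_n = n²a₀/Z ⇒ n² = rZ/a₀ = 0.864 × 3 / 0.0529 ≈ 49.00
n = 7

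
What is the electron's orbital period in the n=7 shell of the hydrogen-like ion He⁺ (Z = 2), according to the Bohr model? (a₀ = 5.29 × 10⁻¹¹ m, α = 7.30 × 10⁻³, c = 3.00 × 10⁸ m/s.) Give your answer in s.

1.30 × 10⁻¹⁴ s

r = n²a₀/Z = 7²·5.29 × 10⁻¹¹/2 = 1.30 × 10⁻⁹ m
v = Zαc/n = 2·0.00730·3.00 × 10⁸/7 = 6.26 × 10⁵ m/s
T = 2πr/v = 1.30 × 10⁻¹⁴ s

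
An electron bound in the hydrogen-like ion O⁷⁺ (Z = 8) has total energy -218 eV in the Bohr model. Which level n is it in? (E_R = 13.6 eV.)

E_n = −E_R Z²/n² ⇒ n² = E_R Z²/(−E_n) = 13.6 × 8² / 218 ≈ 3.99
n = 2

2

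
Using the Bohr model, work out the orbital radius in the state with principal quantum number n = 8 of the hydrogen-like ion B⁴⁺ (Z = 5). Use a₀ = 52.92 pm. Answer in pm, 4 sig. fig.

677.4 pm

r_n = n²a₀/Z = 8² × 52.92 / 5
    = 64 × 52.92 / 5 = 677.4 pm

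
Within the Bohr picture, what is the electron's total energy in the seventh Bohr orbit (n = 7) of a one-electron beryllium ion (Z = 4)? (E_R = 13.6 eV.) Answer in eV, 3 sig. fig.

-4.44 eV

E_n = −E_R·Z²/n² = −13.6 × 4²/7² = -4.44 eV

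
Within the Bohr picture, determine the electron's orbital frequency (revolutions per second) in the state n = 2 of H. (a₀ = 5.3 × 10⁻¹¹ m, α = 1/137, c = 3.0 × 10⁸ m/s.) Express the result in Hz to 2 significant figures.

8.2 × 10¹⁴ Hz

r = n²a₀/Z = 2.1 × 10⁻¹⁰ m, v = Zαc/n = 1.1 × 10⁶ m/s
f = v/(2πr) = 8.2 × 10¹⁴ Hz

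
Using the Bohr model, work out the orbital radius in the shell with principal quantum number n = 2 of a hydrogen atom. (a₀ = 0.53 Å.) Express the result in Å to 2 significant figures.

2.1 Å

r_n = n²a₀/Z = 2² × 0.53 / 1
    = 4 × 0.53 / 1 = 2.1 Å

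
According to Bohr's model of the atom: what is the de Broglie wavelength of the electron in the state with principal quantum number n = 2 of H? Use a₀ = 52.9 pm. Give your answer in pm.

The Bohr quantisation condition is nλ = 2πr_n.
r_n = n²a₀/Z = 212 pm
λ = 2πr_n/n = 2π·212/2 = 665 pm

665 pm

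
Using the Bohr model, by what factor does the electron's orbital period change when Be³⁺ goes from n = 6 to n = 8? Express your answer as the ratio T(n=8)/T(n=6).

64/27

T ∝ Z^-2 · n^3; with Z fixed, T ∝ n^3.
T(n=8)/T(n=6) = (8/6)^3 = 64/27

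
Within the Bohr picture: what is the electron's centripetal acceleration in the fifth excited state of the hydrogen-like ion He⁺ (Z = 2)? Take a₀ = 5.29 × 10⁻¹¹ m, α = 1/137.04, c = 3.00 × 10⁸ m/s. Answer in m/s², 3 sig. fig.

r = n²a₀/Z = 9.52 × 10⁻¹⁰ m, v = Zαc/n = 7.30 × 10⁵ m/s
a = v²/r = (7.30 × 10⁵)² / 9.52 × 10⁻¹⁰ = 5.59 × 10²⁰ m/s²

5.59 × 10²⁰ m/s²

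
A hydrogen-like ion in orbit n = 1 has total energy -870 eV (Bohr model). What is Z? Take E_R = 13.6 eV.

E_n = −E_R Z²/n² ⇒ Z² = −E_n n²/E_R = 870 × 1² / 13.6 ≈ 63.97
Z = 8

8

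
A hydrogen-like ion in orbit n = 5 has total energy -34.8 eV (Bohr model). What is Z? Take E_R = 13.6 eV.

E_n = −E_R Z²/n² ⇒ Z² = −E_n n²/E_R = 34.8 × 5² / 13.6 ≈ 63.97
Z = 8

8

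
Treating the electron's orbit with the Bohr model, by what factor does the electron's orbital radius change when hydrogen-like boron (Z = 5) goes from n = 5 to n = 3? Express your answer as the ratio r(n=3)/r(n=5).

9/25

r ∝ Z^-1 · n^2; with Z fixed, r ∝ n^2.
r(n=3)/r(n=5) = (3/5)^2 = 9/25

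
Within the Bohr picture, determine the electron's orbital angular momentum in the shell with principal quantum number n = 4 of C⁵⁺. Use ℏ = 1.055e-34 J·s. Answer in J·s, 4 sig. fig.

L_n = nℏ = 4 × 1.055e-34 = 4.220e-34 J·s

4.220e-34 J·s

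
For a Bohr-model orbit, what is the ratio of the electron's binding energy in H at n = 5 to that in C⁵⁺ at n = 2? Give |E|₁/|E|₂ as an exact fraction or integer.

|E| ∝ Z^2 · n^-2
|E|₁/|E|₂ = (1/6)^2 · (5/2)^-2 = 1/225

1/225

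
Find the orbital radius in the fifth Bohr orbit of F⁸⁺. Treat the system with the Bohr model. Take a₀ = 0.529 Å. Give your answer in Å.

1.47 Å

r_n = n²a₀/Z = 5² × 0.529 / 9
    = 25 × 0.529 / 9 = 1.47 Å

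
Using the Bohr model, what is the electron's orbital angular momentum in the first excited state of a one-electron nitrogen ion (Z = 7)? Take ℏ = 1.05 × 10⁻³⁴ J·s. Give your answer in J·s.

2.10 × 10⁻³⁴ J·s

L_n = nℏ = 2 × 1.05 × 10⁻³⁴ = 2.10 × 10⁻³⁴ J·s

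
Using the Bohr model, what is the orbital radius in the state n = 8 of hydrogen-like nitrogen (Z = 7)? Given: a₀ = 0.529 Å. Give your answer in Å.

4.84 Å

r_n = n²a₀/Z = 8² × 0.529 / 7
    = 64 × 0.529 / 7 = 4.84 Å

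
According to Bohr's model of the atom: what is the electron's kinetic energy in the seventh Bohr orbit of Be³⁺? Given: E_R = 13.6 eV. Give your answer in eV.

For a Coulomb orbit the virial theorem gives K = −E_n.
E_n = −E_R·Z²/n², so K = E_R·Z²/n² = 13.6 × 4²/7² = 4.44 eV

4.44 eV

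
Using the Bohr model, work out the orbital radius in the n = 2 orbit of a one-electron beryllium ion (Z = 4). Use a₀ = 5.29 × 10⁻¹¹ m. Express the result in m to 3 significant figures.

5.29 × 10⁻¹¹ m

r_n = n²a₀/Z = 2² × 5.29 × 10⁻¹¹ / 4
    = 4 × 5.29 × 10⁻¹¹ / 4 = 5.29 × 10⁻¹¹ m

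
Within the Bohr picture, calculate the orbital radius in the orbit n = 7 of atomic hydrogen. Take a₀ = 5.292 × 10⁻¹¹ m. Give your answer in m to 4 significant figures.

2.593 × 10⁻⁹ m

r_n = n²a₀/Z = 7² × 5.292 × 10⁻¹¹ / 1
    = 49 × 5.292 × 10⁻¹¹ / 1 = 2.593 × 10⁻⁹ m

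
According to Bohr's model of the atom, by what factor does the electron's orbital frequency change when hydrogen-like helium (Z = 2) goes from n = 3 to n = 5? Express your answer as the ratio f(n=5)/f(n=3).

f ∝ Z^2 · n^-3; with Z fixed, f ∝ n^-3.
f(n=5)/f(n=3) = (5/3)^-3 = 27/125

27/125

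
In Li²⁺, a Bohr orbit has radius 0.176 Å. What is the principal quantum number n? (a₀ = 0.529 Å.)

1

r_n = n²a₀/Z ⇒ n² = rZ/a₀ = 0.176 × 3 / 0.529 ≈ 1.00
n = 1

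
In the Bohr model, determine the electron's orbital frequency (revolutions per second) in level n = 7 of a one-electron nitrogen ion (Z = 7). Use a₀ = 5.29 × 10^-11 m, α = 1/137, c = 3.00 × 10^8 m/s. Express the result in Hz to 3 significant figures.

r = n²a₀/Z = 3.70 × 10^-10 m, v = Zαc/n = 2.19 × 10^6 m/s
f = v/(2πr) = 9.41 × 10^14 Hz

9.41 × 10^14 Hz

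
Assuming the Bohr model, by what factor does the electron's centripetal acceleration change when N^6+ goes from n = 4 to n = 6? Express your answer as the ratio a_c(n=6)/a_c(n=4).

a_c ∝ Z^3 · n^-4; with Z fixed, a_c ∝ n^-4.
a_c(n=6)/a_c(n=4) = (6/4)^-4 = 16/81

16/81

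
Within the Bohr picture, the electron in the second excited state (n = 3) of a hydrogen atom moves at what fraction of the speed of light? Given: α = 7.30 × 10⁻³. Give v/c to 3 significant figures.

0.00243

v_n = Zαc/n, so v/c = Zα/n = 1 × 0.00730 / 3 = 0.00243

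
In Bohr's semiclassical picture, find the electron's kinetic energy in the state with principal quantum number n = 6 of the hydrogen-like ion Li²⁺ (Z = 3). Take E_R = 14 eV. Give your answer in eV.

3.5 eV

For a Coulomb orbit the virial theorem gives K = −E_n.
E_n = −E_R·Z²/n², so K = E_R·Z²/n² = 14 × 3²/6² = 3.5 eV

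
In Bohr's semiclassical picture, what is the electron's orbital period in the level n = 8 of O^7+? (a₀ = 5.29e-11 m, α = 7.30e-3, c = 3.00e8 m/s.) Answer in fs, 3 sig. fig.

r = n²a₀/Z = 8²·5.29e-11/8 = 4.23e-10 m
v = Zαc/n = 8·0.00730·3.00e8/8 = 2.19e6 m/s
T = 2πr/v = 1.21e-15 s = 1.21 fs

1.21 fs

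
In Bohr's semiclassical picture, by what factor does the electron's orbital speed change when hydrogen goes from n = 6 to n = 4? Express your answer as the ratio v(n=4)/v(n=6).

v ∝ Z^1 · n^-1; with Z fixed, v ∝ n^-1.
v(n=4)/v(n=6) = (4/6)^-1 = 3/2

3/2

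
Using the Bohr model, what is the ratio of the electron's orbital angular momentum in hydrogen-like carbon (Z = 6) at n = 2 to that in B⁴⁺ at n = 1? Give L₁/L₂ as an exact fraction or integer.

L = nℏ is independent of Z.
L₁/L₂ = n₁/n₂ = 2/1 = 2

2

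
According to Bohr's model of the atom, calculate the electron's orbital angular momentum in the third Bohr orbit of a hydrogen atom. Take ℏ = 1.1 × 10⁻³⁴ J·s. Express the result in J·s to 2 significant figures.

L_n = nℏ = 3 × 1.1 × 10⁻³⁴ = 3.3 × 10⁻³⁴ J·s

3.3 × 10⁻³⁴ J·s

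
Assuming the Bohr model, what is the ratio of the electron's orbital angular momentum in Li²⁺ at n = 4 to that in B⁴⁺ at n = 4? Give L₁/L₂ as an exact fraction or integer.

L = nℏ is independent of Z.
L₁/L₂ = n₁/n₂ = 4/4 = 1

1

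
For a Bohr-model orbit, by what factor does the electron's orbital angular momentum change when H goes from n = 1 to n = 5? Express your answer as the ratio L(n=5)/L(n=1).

5

L = nℏ depends only on n, so L ∝ n.
L(n=5)/L(n=1) = (5/1)^1 = 5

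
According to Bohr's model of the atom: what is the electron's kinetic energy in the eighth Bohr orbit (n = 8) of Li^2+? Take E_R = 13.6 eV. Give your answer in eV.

For a Coulomb orbit the virial theorem gives K = −E_n.
E_n = −E_R·Z²/n², so K = E_R·Z²/n² = 13.6 × 3²/8² = 1.91 eV

1.91 eV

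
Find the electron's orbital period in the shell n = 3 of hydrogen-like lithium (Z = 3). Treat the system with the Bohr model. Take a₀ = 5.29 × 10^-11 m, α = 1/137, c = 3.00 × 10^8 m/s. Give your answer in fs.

r = n²a₀/Z = 3²·5.29 × 10^-11/3 = 1.59 × 10^-10 m
v = Zαc/n = 3·0.00730·3.00 × 10^8/3 = 2.19 × 10^6 m/s
T = 2πr/v = 4.55 × 10^-16 s = 0.455 fs

0.455 fs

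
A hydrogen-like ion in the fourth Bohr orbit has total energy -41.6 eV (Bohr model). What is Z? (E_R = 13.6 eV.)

E_n = −E_R Z²/n² ⇒ Z² = −E_n n²/E_R = 41.6 × 4² / 13.6 ≈ 48.94
Z = 7

7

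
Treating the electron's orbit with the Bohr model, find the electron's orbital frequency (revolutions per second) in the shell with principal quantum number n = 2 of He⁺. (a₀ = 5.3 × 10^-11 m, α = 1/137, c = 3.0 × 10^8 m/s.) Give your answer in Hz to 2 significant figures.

r = n²a₀/Z = 1.1 × 10^-10 m, v = Zαc/n = 2.2 × 10^6 m/s
f = v/(2πr) = 3.3 × 10^15 Hz

3.3 × 10^15 Hz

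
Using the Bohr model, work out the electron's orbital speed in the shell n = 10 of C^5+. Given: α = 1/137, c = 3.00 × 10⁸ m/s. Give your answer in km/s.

1310 km/s

v_n = Zαc/n = 6 × 0.00730 × 3.00 × 10⁸ / 10
    = 1310 km/s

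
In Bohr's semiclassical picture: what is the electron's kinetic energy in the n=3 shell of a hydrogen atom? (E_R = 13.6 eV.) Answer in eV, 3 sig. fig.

For a Coulomb orbit the virial theorem gives K = −E_n.
E_n = −E_R·Z²/n², so K = E_R·Z²/n² = 13.6 × 1²/3² = 1.51 eV

1.51 eV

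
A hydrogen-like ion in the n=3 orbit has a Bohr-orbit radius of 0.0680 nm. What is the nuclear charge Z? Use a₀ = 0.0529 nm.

r_n = n²a₀/Z ⇒ Z = n²a₀/r = 3² × 0.0529 / 0.0680 ≈ 7.00
Z = 7

7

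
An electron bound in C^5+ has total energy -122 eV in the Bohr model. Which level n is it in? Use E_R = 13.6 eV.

2

E_n = −E_R Z²/n² ⇒ n² = E_R Z²/(−E_n) = 13.6 × 6² / 122 ≈ 4.01
n = 2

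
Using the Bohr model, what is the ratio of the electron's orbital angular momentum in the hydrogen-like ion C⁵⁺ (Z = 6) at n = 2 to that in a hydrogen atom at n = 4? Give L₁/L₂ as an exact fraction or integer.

1/2

L = nℏ is independent of Z.
L₁/L₂ = n₁/n₂ = 2/4 = 1/2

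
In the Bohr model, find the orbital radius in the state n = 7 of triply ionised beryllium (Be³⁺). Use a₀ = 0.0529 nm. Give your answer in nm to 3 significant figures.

0.648 nm

r_n = n²a₀/Z = 7² × 0.0529 / 4
    = 49 × 0.0529 / 4 = 0.648 nm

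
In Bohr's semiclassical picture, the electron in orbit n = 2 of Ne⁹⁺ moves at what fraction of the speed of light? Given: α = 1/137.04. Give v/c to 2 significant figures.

0.036

v_n = Zαc/n, so v/c = Zα/n = 10 × 0.0073 / 2 = 0.036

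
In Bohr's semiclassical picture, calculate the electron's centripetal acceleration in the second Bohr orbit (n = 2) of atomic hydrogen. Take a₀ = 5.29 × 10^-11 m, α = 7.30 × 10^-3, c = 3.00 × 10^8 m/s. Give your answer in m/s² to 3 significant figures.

5.67 × 10^21 m/s²

r = n²a₀/Z = 2.12 × 10^-10 m, v = Zαc/n = 1.09 × 10^6 m/s
a = v²/r = (1.09 × 10^6)² / 2.12 × 10^-10 = 5.67 × 10^21 m/s²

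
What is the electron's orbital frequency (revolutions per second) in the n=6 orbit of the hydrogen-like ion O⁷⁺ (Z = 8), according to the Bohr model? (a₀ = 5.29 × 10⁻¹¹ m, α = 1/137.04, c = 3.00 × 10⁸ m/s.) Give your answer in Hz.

1.95 × 10¹⁵ Hz

r = n²a₀/Z = 2.38 × 10⁻¹⁰ m, v = Zαc/n = 2.92 × 10⁶ m/s
f = v/(2πr) = 1.95 × 10¹⁵ Hz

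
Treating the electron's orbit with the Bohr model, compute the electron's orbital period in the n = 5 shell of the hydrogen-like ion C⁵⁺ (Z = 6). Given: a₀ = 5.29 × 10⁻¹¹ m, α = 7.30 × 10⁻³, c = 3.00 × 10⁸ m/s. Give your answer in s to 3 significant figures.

r = n²a₀/Z = 5²·5.29 × 10⁻¹¹/6 = 2.20 × 10⁻¹⁰ m
v = Zαc/n = 6·0.00730·3.00 × 10⁸/5 = 2.63 × 10⁶ m/s
T = 2πr/v = 5.27 × 10⁻¹⁶ s

5.27 × 10⁻¹⁶ s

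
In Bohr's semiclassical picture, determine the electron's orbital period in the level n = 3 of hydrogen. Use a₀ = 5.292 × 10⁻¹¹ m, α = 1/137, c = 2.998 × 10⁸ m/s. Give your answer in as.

r = n²a₀/Z = 3²·5.292 × 10⁻¹¹/1 = 4.763 × 10⁻¹⁰ m
v = Zαc/n = 1·0.007299·2.998 × 10⁸/3 = 7.294 × 10⁵ m/s
T = 2πr/v = 4.103 × 10⁻¹⁵ s = 4103 as

4103 as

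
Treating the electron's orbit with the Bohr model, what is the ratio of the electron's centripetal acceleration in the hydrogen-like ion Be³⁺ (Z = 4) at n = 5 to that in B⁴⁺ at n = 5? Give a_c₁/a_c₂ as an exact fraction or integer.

a_c ∝ Z^3 · n^-4
a_c₁/a_c₂ = (4/5)^3 · (5/5)^-4 = 64/125

64/125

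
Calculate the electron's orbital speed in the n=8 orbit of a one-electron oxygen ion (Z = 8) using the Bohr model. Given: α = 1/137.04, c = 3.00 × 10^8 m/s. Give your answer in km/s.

v_n = Zαc/n = 8 × 0.00730 × 3.00 × 10^8 / 8
    = 2190 km/s

2190 km/s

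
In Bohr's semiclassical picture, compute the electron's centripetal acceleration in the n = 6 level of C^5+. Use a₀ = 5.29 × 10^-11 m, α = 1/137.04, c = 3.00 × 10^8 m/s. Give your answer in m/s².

1.51 × 10^22 m/s²

r = n²a₀/Z = 3.17 × 10^-10 m, v = Zαc/n = 2.19 × 10^6 m/s
a = v²/r = (2.19 × 10^6)² / 3.17 × 10^-10 = 1.51 × 10^22 m/s²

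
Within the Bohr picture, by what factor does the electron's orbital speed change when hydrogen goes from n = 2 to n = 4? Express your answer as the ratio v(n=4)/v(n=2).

v ∝ Z^1 · n^-1; with Z fixed, v ∝ n^-1.
v(n=4)/v(n=2) = (4/2)^-1 = 1/2

1/2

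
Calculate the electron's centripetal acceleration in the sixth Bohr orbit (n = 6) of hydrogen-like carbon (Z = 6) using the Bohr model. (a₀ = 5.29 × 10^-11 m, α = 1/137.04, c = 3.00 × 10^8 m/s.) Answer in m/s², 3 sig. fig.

r = n²a₀/Z = 3.17 × 10^-10 m, v = Zαc/n = 2.19 × 10^6 m/s
a = v²/r = (2.19 × 10^6)² / 3.17 × 10^-10 = 1.51 × 10^22 m/s²

1.51 × 10^22 m/s²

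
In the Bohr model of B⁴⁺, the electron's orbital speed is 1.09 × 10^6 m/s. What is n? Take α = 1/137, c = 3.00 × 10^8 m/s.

10

v_n = Zαc/n ⇒ n = Zαc/v = 5 × 0.00730 × 3.00 × 10^8 / 1.09 × 10^6 ≈ 10.04
n = 10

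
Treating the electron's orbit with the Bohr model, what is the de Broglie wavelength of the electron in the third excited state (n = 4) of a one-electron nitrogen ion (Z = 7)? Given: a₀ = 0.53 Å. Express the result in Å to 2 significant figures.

The Bohr quantisation condition is nλ = 2πr_n.
r_n = n²a₀/Z = 1.2 Å
λ = 2πr_n/n = 2π·1.2/4 = 1.9 Å

1.9 Å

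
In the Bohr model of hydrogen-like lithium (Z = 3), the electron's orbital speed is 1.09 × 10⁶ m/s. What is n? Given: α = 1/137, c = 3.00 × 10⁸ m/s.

6

v_n = Zαc/n ⇒ n = Zαc/v = 3 × 0.00730 × 3.00 × 10⁸ / 1.09 × 10⁶ ≈ 6.03
n = 6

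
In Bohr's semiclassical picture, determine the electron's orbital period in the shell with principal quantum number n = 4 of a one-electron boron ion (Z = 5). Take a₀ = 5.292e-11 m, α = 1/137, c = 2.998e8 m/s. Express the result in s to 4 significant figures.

3.890e-16 s

r = n²a₀/Z = 4²·5.292e-11/5 = 1.693e-10 m
v = Zαc/n = 5·0.007299·2.998e8/4 = 2.735e6 m/s
T = 2πr/v = 3.890e-16 s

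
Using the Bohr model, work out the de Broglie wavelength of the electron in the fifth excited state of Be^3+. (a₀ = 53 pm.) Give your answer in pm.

The Bohr quantisation condition is nλ = 2πr_n.
r_n = n²a₀/Z = 480 pm
λ = 2πr_n/n = 2π·480/6 = 500 pm

500 pm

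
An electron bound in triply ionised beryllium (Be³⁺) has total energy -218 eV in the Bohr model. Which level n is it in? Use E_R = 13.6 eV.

1

E_n = −E_R Z²/n² ⇒ n² = E_R Z²/(−E_n) = 13.6 × 4² / 218 ≈ 1.00
n = 1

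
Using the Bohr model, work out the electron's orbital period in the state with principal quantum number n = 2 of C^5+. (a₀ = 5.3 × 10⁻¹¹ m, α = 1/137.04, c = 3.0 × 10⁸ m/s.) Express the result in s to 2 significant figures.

r = n²a₀/Z = 2²·5.3 × 10⁻¹¹/6 = 3.5 × 10⁻¹¹ m
v = Zαc/n = 6·0.0073·3.0 × 10⁸/2 = 6.6 × 10⁶ m/s
T = 2πr/v = 3.4 × 10⁻¹⁷ s

3.4 × 10⁻¹⁷ s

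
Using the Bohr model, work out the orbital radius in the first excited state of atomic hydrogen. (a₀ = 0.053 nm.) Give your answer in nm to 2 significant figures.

0.21 nm

r_n = n²a₀/Z = 2² × 0.053 / 1
    = 4 × 0.053 / 1 = 0.21 nm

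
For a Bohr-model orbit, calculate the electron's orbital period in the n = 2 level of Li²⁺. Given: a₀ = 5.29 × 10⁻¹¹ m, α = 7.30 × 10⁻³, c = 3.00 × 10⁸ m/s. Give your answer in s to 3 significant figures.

1.35 × 10⁻¹⁶ s

r = n²a₀/Z = 2²·5.29 × 10⁻¹¹/3 = 7.05 × 10⁻¹¹ m
v = Zαc/n = 3·0.00730·3.00 × 10⁸/2 = 3.29 × 10⁶ m/s
T = 2πr/v = 1.35 × 10⁻¹⁶ s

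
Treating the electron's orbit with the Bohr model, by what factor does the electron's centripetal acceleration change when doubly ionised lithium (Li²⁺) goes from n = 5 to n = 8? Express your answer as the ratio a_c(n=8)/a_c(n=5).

625/4096

a_c ∝ Z^3 · n^-4; with Z fixed, a_c ∝ n^-4.
a_c(n=8)/a_c(n=5) = (8/5)^-4 = 625/4096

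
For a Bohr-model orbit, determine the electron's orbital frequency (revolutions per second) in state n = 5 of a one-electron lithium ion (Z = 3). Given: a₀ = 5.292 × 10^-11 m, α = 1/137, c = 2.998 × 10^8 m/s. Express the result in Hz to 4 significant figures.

r = n²a₀/Z = 4.410 × 10^-10 m, v = Zαc/n = 1.313 × 10^6 m/s
f = v/(2πr) = 4.739 × 10^14 Hz

4.739 × 10^14 Hz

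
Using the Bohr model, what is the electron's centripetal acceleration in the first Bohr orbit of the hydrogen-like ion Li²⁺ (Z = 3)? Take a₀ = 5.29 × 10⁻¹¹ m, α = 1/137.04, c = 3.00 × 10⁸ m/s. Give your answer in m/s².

2.45 × 10²⁴ m/s²

r = n²a₀/Z = 1.76 × 10⁻¹¹ m, v = Zαc/n = 6.57 × 10⁶ m/s
a = v²/r = (6.57 × 10⁶)² / 1.76 × 10⁻¹¹ = 2.45 × 10²⁴ m/s²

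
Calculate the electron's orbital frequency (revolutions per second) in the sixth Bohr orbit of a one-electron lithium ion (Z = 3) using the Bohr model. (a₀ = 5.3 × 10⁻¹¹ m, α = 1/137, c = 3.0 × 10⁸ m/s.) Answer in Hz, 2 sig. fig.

2.7 × 10¹⁴ Hz

r = n²a₀/Z = 6.4 × 10⁻¹⁰ m, v = Zαc/n = 1.1 × 10⁶ m/s
f = v/(2πr) = 2.7 × 10¹⁴ Hz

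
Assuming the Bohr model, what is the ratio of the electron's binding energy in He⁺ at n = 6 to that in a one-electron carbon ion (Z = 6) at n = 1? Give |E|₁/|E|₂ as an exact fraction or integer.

1/324

|E| ∝ Z^2 · n^-2
|E|₁/|E|₂ = (2/6)^2 · (6/1)^-2 = 1/324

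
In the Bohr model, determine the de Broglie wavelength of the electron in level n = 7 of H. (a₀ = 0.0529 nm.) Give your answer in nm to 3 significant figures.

The Bohr quantisation condition is nλ = 2πr_n.
r_n = n²a₀/Z = 2.59 nm
λ = 2πr_n/n = 2π·2.59/7 = 2.33 nm

2.33 nm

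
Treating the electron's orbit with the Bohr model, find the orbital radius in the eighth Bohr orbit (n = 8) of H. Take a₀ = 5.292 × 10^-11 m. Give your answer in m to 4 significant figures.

r_n = n²a₀/Z = 8² × 5.292 × 10^-11 / 1
    = 64 × 5.292 × 10^-11 / 1 = 3.387 × 10^-9 m

3.387 × 10^-9 m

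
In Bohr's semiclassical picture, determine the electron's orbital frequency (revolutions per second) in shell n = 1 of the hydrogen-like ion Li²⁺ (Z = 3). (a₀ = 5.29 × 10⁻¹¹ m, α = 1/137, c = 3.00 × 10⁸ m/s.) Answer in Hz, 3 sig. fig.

r = n²a₀/Z = 1.76 × 10⁻¹¹ m, v = Zαc/n = 6.57 × 10⁶ m/s
f = v/(2πr) = 5.93 × 10¹⁶ Hz

5.93 × 10¹⁶ Hz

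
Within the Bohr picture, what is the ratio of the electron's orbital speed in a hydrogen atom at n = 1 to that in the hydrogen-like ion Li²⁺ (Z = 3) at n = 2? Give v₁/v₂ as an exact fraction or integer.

2/3

v ∝ Z^1 · n^-1
v₁/v₂ = (1/3)^1 · (1/2)^-1 = 2/3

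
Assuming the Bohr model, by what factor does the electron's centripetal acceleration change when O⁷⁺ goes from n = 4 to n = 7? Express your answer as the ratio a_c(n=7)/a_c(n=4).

256/2401

a_c ∝ Z^3 · n^-4; with Z fixed, a_c ∝ n^-4.
a_c(n=7)/a_c(n=4) = (7/4)^-4 = 256/2401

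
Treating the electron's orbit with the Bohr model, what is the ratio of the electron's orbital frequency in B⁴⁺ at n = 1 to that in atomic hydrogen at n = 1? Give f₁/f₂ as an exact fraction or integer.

25

f ∝ Z^2 · n^-3
f₁/f₂ = (5/1)^2 · (1/1)^-3 = 25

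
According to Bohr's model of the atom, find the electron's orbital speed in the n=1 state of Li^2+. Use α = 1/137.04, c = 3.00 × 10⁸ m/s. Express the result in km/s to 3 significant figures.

v_n = Zαc/n = 3 × 0.00730 × 3.00 × 10⁸ / 1
    = 6570 km/s

6570 km/s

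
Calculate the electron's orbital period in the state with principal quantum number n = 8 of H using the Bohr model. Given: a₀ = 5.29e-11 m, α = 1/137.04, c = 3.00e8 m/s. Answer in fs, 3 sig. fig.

r = n²a₀/Z = 8²·5.29e-11/1 = 3.39e-9 m
v = Zαc/n = 1·0.00730·3.00e8/8 = 2.74e5 m/s
T = 2πr/v = 7.77e-14 s = 77.7 fs

77.7 fs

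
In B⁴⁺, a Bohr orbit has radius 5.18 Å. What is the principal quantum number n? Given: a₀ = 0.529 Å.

7

r_n = n²a₀/Z ⇒ n² = rZ/a₀ = 5.18 × 5 / 0.529 ≈ 48.96
n = 7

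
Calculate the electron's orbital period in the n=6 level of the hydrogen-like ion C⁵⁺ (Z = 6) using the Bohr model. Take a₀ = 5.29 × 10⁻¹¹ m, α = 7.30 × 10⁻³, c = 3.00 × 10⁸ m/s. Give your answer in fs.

r = n²a₀/Z = 6²·5.29 × 10⁻¹¹/6 = 3.17 × 10⁻¹⁰ m
v = Zαc/n = 6·0.00730·3.00 × 10⁸/6 = 2.19 × 10⁶ m/s
T = 2πr/v = 9.11 × 10⁻¹⁶ s = 0.911 fs

0.911 fs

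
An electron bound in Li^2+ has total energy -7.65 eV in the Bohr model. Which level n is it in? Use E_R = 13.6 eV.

4

E_n = −E_R Z²/n² ⇒ n² = E_R Z²/(−E_n) = 13.6 × 3² / 7.65 ≈ 16.00
n = 4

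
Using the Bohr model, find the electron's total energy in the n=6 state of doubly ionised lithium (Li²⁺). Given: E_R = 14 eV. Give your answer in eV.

-3.5 eV

E_n = −E_R·Z²/n² = −14 × 3²/6² = -3.5 eV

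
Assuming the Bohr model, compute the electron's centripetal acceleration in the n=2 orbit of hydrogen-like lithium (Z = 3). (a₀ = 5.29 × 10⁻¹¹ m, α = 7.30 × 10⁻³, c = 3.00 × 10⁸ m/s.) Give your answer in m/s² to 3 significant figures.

r = n²a₀/Z = 7.05 × 10⁻¹¹ m, v = Zαc/n = 3.29 × 10⁶ m/s
a = v²/r = (3.29 × 10⁶)² / 7.05 × 10⁻¹¹ = 1.53 × 10²³ m/s²

1.53 × 10²³ m/s²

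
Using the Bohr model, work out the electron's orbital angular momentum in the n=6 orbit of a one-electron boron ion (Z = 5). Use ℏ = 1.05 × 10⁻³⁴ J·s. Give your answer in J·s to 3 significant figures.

6.30 × 10⁻³⁴ J·s

L_n = nℏ = 6 × 1.05 × 10⁻³⁴ = 6.30 × 10⁻³⁴ J·s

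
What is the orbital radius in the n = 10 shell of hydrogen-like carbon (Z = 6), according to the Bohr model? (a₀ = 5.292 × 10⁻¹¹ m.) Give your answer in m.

8.820 × 10⁻¹⁰ m

r_n = n²a₀/Z = 10² × 5.292 × 10⁻¹¹ / 6
    = 100 × 5.292 × 10⁻¹¹ / 6 = 8.820 × 10⁻¹⁰ m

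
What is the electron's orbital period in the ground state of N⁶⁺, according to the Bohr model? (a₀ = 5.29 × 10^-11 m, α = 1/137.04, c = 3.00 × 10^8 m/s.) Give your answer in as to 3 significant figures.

r = n²a₀/Z = 1²·5.29 × 10^-11/7 = 7.56 × 10^-12 m
v = Zαc/n = 7·0.00730·3.00 × 10^8/1 = 1.53 × 10^7 m/s
T = 2πr/v = 3.10 × 10^-18 s = 3.10 as

3.10 as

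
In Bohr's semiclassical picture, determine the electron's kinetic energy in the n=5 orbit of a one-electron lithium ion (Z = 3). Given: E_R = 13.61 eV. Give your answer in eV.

For a Coulomb orbit the virial theorem gives K = −E_n.
E_n = −E_R·Z²/n², so K = E_R·Z²/n² = 13.61 × 3²/5² = 4.900 eV

4.900 eV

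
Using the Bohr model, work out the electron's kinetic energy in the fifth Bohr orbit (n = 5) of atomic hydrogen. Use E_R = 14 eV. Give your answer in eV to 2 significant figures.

For a Coulomb orbit the virial theorem gives K = −E_n.
E_n = −E_R·Z²/n², so K = E_R·Z²/n² = 14 × 1²/5² = 0.56 eV

0.56 eV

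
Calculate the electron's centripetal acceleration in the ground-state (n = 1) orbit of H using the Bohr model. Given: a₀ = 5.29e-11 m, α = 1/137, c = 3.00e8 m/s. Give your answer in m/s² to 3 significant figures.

9.06e22 m/s²

r = n²a₀/Z = 5.29e-11 m, v = Zαc/n = 2.19e6 m/s
a = v²/r = (2.19e6)² / 5.29e-11 = 9.06e22 m/s²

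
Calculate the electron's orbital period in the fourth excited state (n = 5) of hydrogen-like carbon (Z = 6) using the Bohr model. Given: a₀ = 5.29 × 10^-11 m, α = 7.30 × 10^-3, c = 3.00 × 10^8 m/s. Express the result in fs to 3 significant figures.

0.527 fs

r = n²a₀/Z = 5²·5.29 × 10^-11/6 = 2.20 × 10^-10 m
v = Zαc/n = 6·0.00730·3.00 × 10^8/5 = 2.63 × 10^6 m/s
T = 2πr/v = 5.27 × 10^-16 s = 0.527 fs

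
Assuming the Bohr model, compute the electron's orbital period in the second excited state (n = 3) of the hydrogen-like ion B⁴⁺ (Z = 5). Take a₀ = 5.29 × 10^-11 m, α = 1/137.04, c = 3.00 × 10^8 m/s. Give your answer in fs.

0.164 fs

r = n²a₀/Z = 3²·5.29 × 10^-11/5 = 9.52 × 10^-11 m
v = Zαc/n = 5·0.00730·3.00 × 10^8/3 = 3.65 × 10^6 m/s
T = 2πr/v = 1.64 × 10^-16 s = 0.164 fs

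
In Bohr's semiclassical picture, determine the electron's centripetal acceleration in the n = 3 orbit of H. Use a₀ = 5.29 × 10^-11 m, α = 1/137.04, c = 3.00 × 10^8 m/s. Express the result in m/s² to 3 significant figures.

r = n²a₀/Z = 4.76 × 10^-10 m, v = Zαc/n = 7.30 × 10^5 m/s
a = v²/r = (7.30 × 10^5)² / 4.76 × 10^-10 = 1.12 × 10^21 m/s²

1.12 × 10^21 m/s²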